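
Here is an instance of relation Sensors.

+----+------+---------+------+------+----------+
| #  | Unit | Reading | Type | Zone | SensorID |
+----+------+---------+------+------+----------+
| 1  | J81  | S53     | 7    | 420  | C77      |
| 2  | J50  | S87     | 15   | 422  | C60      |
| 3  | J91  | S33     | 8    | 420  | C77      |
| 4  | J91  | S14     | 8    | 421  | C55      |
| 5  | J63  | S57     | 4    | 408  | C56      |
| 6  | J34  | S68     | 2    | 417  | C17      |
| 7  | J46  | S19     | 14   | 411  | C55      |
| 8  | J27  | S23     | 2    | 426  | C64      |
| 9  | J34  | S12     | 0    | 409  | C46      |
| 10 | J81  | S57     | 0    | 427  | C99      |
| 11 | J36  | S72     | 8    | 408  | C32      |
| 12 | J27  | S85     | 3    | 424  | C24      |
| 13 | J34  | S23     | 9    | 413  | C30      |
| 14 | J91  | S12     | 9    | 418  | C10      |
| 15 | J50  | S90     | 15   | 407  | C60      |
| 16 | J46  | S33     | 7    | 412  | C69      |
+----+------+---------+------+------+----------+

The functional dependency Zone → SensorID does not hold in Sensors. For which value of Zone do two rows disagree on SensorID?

408

Zone=420: rows 1, 3 → SensorID = C77, C77 ✓
Zone=422: row 2 → SensorID = C60 ✓
Zone=421: row 4 → SensorID = C55 ✓
Zone=408: rows 5, 11 → SensorID takes values {C56, C32} — violation
Zone=417: row 6 → SensorID = C17 ✓
Zone=411: row 7 → SensorID = C55 ✓
Zone=426: row 8 → SensorID = C64 ✓
Zone=409: row 9 → SensorID = C46 ✓
Zone=427: row 10 → SensorID = C99 ✓
Zone=424: row 12 → SensorID = C24 ✓
Zone=413: row 13 → SensorID = C30 ✓
Zone=418: row 14 → SensorID = C10 ✓
Zone=407: row 15 → SensorID = C60 ✓
Zone=412: row 16 → SensorID = C69 ✓
The only Zone value with inconsistent SensorID is Zone=408.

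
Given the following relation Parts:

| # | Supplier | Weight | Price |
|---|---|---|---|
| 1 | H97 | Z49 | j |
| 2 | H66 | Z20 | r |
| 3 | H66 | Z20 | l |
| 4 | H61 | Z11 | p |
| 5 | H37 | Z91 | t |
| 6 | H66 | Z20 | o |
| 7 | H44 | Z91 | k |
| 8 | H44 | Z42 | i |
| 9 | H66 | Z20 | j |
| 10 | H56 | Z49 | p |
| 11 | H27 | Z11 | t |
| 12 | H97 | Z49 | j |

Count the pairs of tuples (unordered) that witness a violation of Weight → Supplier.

4

Weight=Z49: violating pairs (1,10), (10,12) — 2 pairs.
Weight=Z20: all 4 rows agree on Supplier — 0 pairs.
Weight=Z11: violating pairs (4,11) — 1 pair.
Weight=Z91: violating pairs (5,7) — 1 pair.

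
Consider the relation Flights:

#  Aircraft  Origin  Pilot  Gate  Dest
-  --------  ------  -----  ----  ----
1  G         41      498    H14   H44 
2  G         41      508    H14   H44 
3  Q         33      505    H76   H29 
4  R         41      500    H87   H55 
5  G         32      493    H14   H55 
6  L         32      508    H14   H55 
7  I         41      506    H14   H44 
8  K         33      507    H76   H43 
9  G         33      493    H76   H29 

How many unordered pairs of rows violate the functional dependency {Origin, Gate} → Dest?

2

(Origin=41, Gate=H14): all 3 rows agree on Dest — 0 pairs.
(Origin=33, Gate=H76): violating pairs (3,8), (8,9) — 2 pairs.
(Origin=32, Gate=H14): all 2 rows agree on Dest — 0 pairs.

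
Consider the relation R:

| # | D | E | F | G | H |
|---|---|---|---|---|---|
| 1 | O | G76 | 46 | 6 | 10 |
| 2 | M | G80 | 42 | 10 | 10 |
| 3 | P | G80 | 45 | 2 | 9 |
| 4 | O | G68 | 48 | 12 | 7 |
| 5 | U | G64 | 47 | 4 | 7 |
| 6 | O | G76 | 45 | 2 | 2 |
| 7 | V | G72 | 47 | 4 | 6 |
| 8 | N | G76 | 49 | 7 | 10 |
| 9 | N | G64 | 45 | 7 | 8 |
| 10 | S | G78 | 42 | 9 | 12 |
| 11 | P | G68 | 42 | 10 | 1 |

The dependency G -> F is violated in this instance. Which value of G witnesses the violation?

G=6: row 1 → F = 46 ✓
G=10: rows 2, 11 → F = 42, 42 ✓
G=2: rows 3, 6 → F = 45, 45 ✓
G=12: row 4 → F = 48 ✓
G=4: rows 5, 7 → F = 47, 47 ✓
G=7: rows 8, 9 → F takes values {49, 45} — violation
G=9: row 10 → F = 42 ✓
The only G value with inconsistent F is G=7.

7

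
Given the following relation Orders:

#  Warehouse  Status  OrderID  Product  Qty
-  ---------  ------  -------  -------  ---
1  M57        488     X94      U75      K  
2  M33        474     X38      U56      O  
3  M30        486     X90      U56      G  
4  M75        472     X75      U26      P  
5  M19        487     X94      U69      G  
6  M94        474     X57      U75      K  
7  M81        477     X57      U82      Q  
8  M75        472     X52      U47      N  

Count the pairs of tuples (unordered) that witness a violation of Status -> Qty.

Status=474: violating pairs (2,6) — 1 pair.
Status=472: violating pairs (4,8) — 1 pair.

2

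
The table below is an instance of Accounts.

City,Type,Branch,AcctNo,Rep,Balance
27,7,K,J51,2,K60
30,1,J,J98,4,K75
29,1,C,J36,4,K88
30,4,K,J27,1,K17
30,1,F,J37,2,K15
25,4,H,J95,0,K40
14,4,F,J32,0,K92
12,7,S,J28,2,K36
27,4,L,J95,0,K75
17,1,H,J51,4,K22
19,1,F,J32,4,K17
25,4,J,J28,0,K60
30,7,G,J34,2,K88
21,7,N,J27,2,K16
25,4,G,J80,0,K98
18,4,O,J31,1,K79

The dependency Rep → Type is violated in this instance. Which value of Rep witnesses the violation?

2

Rep=2: 5 rows → Type takes values {7, 1} — violation
Rep=4: 4 rows → Type = 1, 1, 1, 1 ✓
Rep=1: 2 rows → Type = 4, 4 ✓
Rep=0: 5 rows → Type = 4, 4, 4, 4, 4 ✓
The only Rep value with inconsistent Type is Rep=2.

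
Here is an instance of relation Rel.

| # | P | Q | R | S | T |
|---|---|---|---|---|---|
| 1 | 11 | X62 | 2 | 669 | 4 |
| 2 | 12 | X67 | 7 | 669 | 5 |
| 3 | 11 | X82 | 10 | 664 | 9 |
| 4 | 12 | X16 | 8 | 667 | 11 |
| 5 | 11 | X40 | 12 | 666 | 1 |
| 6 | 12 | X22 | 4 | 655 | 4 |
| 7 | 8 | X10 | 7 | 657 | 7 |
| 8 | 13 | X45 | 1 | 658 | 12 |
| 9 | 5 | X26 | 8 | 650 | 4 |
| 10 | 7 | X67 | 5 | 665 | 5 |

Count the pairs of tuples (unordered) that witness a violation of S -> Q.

1

S=669: violating pairs (1,2) — 1 pair.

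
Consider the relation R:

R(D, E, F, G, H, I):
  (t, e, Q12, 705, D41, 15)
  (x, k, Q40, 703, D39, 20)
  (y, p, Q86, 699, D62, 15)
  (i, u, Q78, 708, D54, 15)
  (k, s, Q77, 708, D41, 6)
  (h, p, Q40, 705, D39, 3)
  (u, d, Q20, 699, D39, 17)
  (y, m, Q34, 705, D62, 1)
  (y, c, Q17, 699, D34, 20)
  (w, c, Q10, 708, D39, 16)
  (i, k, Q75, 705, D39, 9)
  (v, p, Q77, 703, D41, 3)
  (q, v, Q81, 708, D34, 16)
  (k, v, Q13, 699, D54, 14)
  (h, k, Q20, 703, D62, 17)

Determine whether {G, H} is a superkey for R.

No

Two distinct rows share (G=705, H=D39), so {G, H} does not determine every attribute — not a superkey.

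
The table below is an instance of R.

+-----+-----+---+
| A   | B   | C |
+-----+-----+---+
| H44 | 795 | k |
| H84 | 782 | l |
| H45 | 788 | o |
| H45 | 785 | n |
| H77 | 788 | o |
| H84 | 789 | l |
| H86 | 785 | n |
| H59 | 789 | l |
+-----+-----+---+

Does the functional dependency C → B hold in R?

No

C=k: 1 row → B = 795 ✓
C=l: 3 rows → B takes values {782, 789} — violation
C=o: 2 rows → B = 788, 788 ✓
C=n: 2 rows → B = 785, 785 ✓
Two rows agree on C but differ on B, so C → B does not hold.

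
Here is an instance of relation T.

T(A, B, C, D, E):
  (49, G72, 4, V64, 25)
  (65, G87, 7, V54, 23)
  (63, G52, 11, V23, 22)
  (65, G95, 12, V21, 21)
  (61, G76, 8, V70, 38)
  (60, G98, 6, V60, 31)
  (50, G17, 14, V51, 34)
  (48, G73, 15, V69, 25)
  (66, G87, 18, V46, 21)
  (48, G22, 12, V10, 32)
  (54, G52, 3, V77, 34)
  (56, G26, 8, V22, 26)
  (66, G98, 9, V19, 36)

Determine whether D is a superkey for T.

All 13 rows have distinct D values, so D → (all attributes) holds and D is a superkey.

Yes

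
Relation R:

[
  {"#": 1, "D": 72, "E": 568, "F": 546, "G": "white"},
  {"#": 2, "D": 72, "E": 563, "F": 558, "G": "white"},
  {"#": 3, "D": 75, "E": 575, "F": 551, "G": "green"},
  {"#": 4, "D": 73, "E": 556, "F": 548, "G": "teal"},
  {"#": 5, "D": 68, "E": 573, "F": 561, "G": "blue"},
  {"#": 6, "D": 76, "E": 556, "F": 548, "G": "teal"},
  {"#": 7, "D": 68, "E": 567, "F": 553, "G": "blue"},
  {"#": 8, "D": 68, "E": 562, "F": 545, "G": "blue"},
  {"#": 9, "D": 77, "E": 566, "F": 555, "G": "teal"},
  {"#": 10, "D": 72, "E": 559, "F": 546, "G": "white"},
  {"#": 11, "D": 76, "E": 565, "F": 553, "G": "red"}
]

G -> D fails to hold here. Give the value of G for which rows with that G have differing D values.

G=white: rows 1, 2, 10 → D = 72, 72, 72 ✓
G=green: row 3 → D = 75 ✓
G=teal: rows 4, 6, 9 → D takes values {73, 76, 77} — violation
G=blue: rows 5, 7, 8 → D = 68, 68, 68 ✓
G=red: row 11 → D = 76 ✓
The only G value with inconsistent D is G=teal.

teal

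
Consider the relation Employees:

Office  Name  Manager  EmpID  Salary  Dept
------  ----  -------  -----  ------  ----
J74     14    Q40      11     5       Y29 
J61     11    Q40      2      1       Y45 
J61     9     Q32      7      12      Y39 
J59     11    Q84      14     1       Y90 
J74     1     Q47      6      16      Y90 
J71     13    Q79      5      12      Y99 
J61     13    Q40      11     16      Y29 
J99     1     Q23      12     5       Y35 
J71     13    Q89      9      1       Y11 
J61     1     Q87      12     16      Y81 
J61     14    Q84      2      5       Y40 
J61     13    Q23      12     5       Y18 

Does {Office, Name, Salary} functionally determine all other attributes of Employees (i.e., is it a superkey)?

All 12 rows have distinct {Office, Name, Salary} values, so {Office, Name, Salary} → (all attributes) holds and {Office, Name, Salary} is a superkey.

Yes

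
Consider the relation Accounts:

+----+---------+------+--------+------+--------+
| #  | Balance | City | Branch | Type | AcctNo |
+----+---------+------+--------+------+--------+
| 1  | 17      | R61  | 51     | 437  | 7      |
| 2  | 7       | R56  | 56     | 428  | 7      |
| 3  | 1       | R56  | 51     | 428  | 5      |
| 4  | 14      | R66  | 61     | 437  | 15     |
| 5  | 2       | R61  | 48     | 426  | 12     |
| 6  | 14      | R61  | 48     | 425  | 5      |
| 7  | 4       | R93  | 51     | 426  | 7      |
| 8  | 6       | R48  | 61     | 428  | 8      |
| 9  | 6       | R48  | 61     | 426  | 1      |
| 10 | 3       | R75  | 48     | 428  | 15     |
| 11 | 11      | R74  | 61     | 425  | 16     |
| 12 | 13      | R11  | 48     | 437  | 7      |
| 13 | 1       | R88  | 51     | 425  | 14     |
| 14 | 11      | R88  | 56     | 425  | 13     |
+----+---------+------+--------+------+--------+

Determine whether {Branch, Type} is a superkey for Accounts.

Yes

All 14 rows have distinct {Branch, Type} values, so {Branch, Type} → (all attributes) holds and {Branch, Type} is a superkey.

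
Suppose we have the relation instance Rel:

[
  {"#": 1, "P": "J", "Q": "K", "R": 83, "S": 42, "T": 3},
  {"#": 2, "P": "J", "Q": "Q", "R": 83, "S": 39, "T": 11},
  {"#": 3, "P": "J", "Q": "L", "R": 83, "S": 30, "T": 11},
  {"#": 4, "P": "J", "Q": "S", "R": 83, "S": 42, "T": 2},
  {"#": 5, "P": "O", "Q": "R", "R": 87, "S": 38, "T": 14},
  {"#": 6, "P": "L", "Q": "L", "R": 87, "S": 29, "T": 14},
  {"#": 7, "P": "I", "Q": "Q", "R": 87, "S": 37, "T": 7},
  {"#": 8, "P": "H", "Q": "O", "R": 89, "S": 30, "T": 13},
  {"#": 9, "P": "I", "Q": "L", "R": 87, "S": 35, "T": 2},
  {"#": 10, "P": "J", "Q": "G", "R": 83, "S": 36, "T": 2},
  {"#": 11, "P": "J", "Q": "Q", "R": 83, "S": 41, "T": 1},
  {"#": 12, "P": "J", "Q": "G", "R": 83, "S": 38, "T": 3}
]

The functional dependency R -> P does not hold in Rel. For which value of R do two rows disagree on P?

87

R=83: rows 1, 2, 3, 4, 10, 11, 12 → P = J, J, J, J, J, J, J ✓
R=87: rows 5, 6, 7, 9 → P takes values {O, L, I} — violation
R=89: row 8 → P = H ✓
The only R value with inconsistent P is R=87.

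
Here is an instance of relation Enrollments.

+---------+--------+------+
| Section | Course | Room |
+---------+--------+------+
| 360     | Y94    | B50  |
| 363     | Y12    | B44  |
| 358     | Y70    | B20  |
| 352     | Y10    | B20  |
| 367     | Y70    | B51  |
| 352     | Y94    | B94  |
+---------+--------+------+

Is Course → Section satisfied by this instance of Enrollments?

No

Course=Y94: 2 rows → Section takes values {360, 352} — violation
Course=Y12: 1 row → Section = 363 ✓
Course=Y70: 2 rows → Section takes values {358, 367} — violation
Course=Y10: 1 row → Section = 352 ✓
Two rows agree on Course but differ on Section, so Course → Section does not hold.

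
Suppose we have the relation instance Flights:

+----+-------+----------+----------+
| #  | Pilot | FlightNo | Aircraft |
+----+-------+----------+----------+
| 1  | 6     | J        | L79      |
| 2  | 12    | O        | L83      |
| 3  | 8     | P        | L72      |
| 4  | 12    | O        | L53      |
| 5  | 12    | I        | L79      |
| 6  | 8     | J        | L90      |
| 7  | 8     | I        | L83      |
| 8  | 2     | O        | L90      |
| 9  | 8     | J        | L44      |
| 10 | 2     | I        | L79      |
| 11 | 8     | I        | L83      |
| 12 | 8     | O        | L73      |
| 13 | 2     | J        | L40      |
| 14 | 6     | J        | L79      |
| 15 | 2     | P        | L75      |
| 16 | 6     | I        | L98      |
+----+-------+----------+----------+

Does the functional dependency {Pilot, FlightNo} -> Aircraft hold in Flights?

(Pilot=6, FlightNo=J): rows 1, 14 → Aircraft = L79, L79 ✓
(Pilot=12, FlightNo=O): rows 2, 4 → Aircraft takes values {L83, L53} — violation
(Pilot=8, FlightNo=P): row 3 → Aircraft = L72 ✓
(Pilot=12, FlightNo=I): row 5 → Aircraft = L79 ✓
(Pilot=8, FlightNo=J): rows 6, 9 → Aircraft takes values {L90, L44} — violation
(Pilot=8, FlightNo=I): rows 7, 11 → Aircraft = L83, L83 ✓
(Pilot=2, FlightNo=O): row 8 → Aircraft = L90 ✓
(Pilot=2, FlightNo=I): row 10 → Aircraft = L79 ✓
(Pilot=8, FlightNo=O): row 12 → Aircraft = L73 ✓
(Pilot=2, FlightNo=J): row 13 → Aircraft = L40 ✓
(Pilot=2, FlightNo=P): row 15 → Aircraft = L75 ✓
(Pilot=6, FlightNo=I): row 16 → Aircraft = L98 ✓
Two rows agree on {Pilot, FlightNo} but differ on Aircraft, so {Pilot, FlightNo} -> Aircraft does not hold.

No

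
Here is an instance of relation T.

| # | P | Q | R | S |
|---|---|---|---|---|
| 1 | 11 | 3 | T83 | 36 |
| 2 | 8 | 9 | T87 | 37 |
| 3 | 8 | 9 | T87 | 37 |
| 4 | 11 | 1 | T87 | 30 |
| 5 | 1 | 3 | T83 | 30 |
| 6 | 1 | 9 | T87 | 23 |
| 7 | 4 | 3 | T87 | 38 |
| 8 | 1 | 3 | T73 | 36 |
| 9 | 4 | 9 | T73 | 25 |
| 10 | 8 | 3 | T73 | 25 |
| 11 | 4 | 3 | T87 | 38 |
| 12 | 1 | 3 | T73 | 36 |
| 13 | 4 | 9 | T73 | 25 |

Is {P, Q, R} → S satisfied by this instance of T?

(P=11, Q=3, R=T83): row 1 → S = 36 ✓
(P=8, Q=9, R=T87): rows 2, 3 → S = 37, 37 ✓
(P=11, Q=1, R=T87): row 4 → S = 30 ✓
(P=1, Q=3, R=T83): row 5 → S = 30 ✓
(P=1, Q=9, R=T87): row 6 → S = 23 ✓
(P=4, Q=3, R=T87): rows 7, 11 → S = 38, 38 ✓
(P=1, Q=3, R=T73): rows 8, 12 → S = 36, 36 ✓
(P=4, Q=9, R=T73): rows 9, 13 → S = 25, 25 ✓
(P=8, Q=3, R=T73): row 10 → S = 25 ✓
Every {P, Q, R} value is associated with a single S value, so {P, Q, R} → S holds.

Yes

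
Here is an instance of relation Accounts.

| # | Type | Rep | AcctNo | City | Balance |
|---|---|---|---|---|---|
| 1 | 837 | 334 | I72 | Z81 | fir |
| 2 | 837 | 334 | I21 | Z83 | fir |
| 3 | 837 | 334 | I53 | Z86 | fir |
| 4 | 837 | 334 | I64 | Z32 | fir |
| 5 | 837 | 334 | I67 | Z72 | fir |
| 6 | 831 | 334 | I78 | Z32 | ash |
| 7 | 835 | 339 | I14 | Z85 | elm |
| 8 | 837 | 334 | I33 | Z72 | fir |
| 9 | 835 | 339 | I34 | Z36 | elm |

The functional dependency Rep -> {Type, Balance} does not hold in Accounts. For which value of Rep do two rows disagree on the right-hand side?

334

Rep=334: rows 1, 2, 3, 4, 5, 6, 8 → {Type,Balance} takes values {(837, fir), (831, ash)} — violation
Rep=339: rows 7, 9 → {Type,Balance} = (835, elm), (835, elm) ✓
The only Rep value with inconsistent RHS is Rep=334.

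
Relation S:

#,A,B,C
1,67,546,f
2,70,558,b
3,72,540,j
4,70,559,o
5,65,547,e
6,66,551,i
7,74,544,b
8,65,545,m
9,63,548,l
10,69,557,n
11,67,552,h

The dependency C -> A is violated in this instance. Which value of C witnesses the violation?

C=f: row 1 → A = 67 ✓
C=b: rows 2, 7 → A takes values {70, 74} — violation
C=j: row 3 → A = 72 ✓
C=o: row 4 → A = 70 ✓
C=e: row 5 → A = 65 ✓
C=i: row 6 → A = 66 ✓
C=m: row 8 → A = 65 ✓
C=l: row 9 → A = 63 ✓
C=n: row 10 → A = 69 ✓
C=h: row 11 → A = 67 ✓
The only C value with inconsistent A is C=b.

b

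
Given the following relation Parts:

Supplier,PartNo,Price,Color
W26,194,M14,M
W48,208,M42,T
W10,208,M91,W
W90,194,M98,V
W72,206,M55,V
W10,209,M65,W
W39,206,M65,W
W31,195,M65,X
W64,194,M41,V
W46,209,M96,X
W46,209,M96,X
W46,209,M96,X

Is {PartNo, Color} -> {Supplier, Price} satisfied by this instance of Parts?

No

(PartNo=194, Color=M): 1 row → {Supplier,Price} = (W26, M14) ✓
(PartNo=208, Color=T): 1 row → {Supplier,Price} = (W48, M42) ✓
(PartNo=208, Color=W): 1 row → {Supplier,Price} = (W10, M91) ✓
(PartNo=194, Color=V): 2 rows → {Supplier,Price} takes values {(W90, M98), (W64, M41)} — violation
(PartNo=206, Color=V): 1 row → {Supplier,Price} = (W72, M55) ✓
(PartNo=209, Color=W): 1 row → {Supplier,Price} = (W10, M65) ✓
(PartNo=206, Color=W): 1 row → {Supplier,Price} = (W39, M65) ✓
(PartNo=195, Color=X): 1 row → {Supplier,Price} = (W31, M65) ✓
(PartNo=209, Color=X): 3 rows → {Supplier,Price} = (W46, M96), (W46, M96), (W46, M96) ✓
Two rows agree on {PartNo, Color} but differ on {Supplier, Price}, so {PartNo, Color} -> {Supplier, Price} does not hold.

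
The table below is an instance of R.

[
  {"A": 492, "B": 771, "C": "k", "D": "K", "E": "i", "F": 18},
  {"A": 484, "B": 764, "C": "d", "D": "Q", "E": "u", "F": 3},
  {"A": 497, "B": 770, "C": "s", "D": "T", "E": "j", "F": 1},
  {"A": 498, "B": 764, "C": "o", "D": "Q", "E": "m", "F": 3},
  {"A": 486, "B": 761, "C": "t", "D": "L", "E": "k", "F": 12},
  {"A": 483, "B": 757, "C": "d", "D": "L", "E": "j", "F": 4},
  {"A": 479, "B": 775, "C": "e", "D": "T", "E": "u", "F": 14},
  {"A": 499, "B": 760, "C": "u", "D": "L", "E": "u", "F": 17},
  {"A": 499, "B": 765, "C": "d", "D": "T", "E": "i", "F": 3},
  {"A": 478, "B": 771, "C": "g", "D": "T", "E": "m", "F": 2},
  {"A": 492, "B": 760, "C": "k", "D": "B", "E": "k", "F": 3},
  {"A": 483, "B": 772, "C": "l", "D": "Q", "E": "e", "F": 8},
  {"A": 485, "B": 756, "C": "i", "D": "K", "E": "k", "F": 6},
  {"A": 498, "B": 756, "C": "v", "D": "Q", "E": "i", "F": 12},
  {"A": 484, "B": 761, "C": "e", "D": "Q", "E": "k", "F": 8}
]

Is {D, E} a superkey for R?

All 15 rows have distinct {D, E} values, so {D, E} → (all attributes) holds and {D, E} is a superkey.

Yes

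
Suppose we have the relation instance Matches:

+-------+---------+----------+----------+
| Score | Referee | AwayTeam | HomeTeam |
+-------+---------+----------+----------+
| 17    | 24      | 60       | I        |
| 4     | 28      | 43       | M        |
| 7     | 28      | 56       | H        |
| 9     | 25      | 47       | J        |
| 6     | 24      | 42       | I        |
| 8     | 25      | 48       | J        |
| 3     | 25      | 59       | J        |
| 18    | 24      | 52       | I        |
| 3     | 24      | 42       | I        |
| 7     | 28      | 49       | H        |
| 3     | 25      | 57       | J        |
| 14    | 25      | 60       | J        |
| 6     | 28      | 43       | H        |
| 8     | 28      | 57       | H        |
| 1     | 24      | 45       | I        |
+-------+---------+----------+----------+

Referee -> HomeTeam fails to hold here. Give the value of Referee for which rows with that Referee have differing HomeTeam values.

28

Referee=24: 5 rows → HomeTeam = I, I, I, I, I ✓
Referee=28: 5 rows → HomeTeam takes values {M, H} — violation
Referee=25: 5 rows → HomeTeam = J, J, J, J, J ✓
The only Referee value with inconsistent HomeTeam is Referee=28.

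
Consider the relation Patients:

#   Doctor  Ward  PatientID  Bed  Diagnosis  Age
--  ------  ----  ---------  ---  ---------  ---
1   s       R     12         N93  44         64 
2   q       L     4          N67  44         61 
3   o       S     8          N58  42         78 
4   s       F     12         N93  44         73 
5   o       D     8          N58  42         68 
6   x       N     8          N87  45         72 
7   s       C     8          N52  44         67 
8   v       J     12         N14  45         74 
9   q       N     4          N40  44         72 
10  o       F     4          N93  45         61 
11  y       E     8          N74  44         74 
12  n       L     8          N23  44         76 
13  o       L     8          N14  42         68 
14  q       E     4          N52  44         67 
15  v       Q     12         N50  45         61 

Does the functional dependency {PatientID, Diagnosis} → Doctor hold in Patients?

(PatientID=12, Diagnosis=44): rows 1, 4 → Doctor = s, s ✓
(PatientID=4, Diagnosis=44): rows 2, 9, 14 → Doctor = q, q, q ✓
(PatientID=8, Diagnosis=42): rows 3, 5, 13 → Doctor = o, o, o ✓
(PatientID=8, Diagnosis=45): row 6 → Doctor = x ✓
(PatientID=8, Diagnosis=44): rows 7, 11, 12 → Doctor takes values {s, y, n} — violation
(PatientID=12, Diagnosis=45): rows 8, 15 → Doctor = v, v ✓
(PatientID=4, Diagnosis=45): row 10 → Doctor = o ✓
Two rows agree on {PatientID, Diagnosis} but differ on Doctor, so {PatientID, Diagnosis} → Doctor does not hold.

No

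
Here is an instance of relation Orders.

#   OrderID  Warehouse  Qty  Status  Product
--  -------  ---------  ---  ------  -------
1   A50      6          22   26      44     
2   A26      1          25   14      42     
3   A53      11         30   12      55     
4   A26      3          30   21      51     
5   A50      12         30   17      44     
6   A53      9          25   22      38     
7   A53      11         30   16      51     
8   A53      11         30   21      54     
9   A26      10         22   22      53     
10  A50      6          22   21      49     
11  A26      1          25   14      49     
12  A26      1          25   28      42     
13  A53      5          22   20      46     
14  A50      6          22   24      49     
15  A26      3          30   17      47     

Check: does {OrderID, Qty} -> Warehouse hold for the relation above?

Yes

(OrderID=A50, Qty=22): rows 1, 10, 14 → Warehouse = 6, 6, 6 ✓
(OrderID=A26, Qty=25): rows 2, 11, 12 → Warehouse = 1, 1, 1 ✓
(OrderID=A53, Qty=30): rows 3, 7, 8 → Warehouse = 11, 11, 11 ✓
(OrderID=A26, Qty=30): rows 4, 15 → Warehouse = 3, 3 ✓
(OrderID=A50, Qty=30): row 5 → Warehouse = 12 ✓
(OrderID=A53, Qty=25): row 6 → Warehouse = 9 ✓
(OrderID=A26, Qty=22): row 9 → Warehouse = 10 ✓
(OrderID=A53, Qty=22): row 13 → Warehouse = 5 ✓
Every {OrderID, Qty} value is associated with a single Warehouse value, so {OrderID, Qty} -> Warehouse holds.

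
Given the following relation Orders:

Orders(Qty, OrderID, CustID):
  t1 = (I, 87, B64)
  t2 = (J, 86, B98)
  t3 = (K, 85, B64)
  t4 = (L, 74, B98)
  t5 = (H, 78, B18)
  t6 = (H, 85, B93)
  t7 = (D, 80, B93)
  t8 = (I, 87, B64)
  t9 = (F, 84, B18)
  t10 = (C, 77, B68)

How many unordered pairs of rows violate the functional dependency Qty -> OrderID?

1

Qty=I: all 2 rows agree on OrderID — 0 pairs.
Qty=H: violating pairs (5,6) — 1 pair.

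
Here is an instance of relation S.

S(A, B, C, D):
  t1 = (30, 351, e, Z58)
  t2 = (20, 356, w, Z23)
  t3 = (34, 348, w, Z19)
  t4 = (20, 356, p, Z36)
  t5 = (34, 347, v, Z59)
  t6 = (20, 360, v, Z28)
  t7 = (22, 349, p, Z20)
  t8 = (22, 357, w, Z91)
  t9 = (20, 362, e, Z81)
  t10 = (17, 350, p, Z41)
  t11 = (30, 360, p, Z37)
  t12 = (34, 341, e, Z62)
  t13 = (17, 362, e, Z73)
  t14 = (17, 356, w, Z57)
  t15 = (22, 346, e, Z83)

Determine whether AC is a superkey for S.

All 15 rows have distinct AC values, so AC → (all attributes) holds and AC is a superkey.

Yes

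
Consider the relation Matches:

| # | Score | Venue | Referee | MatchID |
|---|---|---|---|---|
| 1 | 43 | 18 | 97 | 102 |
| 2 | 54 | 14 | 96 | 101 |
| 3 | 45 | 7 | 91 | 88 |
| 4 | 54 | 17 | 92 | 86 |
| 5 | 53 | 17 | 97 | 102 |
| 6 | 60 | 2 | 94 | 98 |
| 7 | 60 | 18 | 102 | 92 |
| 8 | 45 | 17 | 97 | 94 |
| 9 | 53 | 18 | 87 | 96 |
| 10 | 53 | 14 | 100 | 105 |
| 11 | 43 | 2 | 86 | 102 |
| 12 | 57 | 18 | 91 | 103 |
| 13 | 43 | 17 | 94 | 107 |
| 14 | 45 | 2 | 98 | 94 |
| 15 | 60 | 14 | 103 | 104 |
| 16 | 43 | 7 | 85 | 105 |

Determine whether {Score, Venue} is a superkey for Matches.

All 16 rows have distinct {Score, Venue} values, so {Score, Venue} → (all attributes) holds and {Score, Venue} is a superkey.

Yes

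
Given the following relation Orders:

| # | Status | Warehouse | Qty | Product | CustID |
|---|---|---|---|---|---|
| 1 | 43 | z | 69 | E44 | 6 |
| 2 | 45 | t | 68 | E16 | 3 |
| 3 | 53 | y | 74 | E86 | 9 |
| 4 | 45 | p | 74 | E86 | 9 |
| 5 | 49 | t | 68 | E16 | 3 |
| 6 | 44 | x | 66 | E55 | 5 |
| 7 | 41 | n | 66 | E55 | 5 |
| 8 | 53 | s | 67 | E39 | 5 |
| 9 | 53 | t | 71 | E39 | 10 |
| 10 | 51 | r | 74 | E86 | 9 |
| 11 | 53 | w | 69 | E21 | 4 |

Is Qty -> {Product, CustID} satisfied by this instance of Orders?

No

Qty=69: rows 1, 11 → {Product,CustID} takes values {(E44, 6), (E21, 4)} — violation
Qty=68: rows 2, 5 → {Product,CustID} = (E16, 3), (E16, 3) ✓
Qty=74: rows 3, 4, 10 → {Product,CustID} = (E86, 9), (E86, 9), (E86, 9) ✓
Qty=66: rows 6, 7 → {Product,CustID} = (E55, 5), (E55, 5) ✓
Qty=67: row 8 → {Product,CustID} = (E39, 5) ✓
Qty=71: row 9 → {Product,CustID} = (E39, 10) ✓
Two rows agree on Qty but differ on {Product, CustID}, so Qty -> {Product, CustID} does not hold.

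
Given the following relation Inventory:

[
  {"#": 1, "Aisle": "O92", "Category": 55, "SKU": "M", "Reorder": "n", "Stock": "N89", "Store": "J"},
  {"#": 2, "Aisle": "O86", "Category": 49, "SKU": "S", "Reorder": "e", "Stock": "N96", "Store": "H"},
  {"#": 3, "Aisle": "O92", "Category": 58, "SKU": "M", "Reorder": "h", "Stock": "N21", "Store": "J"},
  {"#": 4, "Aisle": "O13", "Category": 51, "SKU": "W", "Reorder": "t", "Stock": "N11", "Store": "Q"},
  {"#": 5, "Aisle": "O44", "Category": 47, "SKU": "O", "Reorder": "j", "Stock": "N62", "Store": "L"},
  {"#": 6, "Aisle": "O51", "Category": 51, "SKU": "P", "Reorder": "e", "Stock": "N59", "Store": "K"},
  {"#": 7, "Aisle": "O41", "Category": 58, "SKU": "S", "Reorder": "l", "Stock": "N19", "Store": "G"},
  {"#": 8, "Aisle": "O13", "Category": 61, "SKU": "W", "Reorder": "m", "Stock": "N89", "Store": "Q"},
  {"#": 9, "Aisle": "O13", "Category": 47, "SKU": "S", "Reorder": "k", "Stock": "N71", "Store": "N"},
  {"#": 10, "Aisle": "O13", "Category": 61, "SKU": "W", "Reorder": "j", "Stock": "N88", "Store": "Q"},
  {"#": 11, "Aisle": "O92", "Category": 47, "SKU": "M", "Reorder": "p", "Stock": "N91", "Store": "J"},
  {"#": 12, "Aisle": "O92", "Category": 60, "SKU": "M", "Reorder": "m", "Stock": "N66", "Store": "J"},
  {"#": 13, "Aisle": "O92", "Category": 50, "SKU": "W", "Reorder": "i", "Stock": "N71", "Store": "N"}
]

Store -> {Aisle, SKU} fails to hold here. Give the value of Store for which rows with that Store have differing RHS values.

Store=J: rows 1, 3, 11, 12 → {Aisle,SKU} = (O92, M), (O92, M), (O92, M), (O92, M) ✓
Store=H: row 2 → {Aisle,SKU} = (O86, S) ✓
Store=Q: rows 4, 8, 10 → {Aisle,SKU} = (O13, W), (O13, W), (O13, W) ✓
Store=L: row 5 → {Aisle,SKU} = (O44, O) ✓
Store=K: row 6 → {Aisle,SKU} = (O51, P) ✓
Store=G: row 7 → {Aisle,SKU} = (O41, S) ✓
Store=N: rows 9, 13 → {Aisle,SKU} takes values {(O13, S), (O92, W)} — violation
The only Store value with inconsistent RHS is Store=N.

N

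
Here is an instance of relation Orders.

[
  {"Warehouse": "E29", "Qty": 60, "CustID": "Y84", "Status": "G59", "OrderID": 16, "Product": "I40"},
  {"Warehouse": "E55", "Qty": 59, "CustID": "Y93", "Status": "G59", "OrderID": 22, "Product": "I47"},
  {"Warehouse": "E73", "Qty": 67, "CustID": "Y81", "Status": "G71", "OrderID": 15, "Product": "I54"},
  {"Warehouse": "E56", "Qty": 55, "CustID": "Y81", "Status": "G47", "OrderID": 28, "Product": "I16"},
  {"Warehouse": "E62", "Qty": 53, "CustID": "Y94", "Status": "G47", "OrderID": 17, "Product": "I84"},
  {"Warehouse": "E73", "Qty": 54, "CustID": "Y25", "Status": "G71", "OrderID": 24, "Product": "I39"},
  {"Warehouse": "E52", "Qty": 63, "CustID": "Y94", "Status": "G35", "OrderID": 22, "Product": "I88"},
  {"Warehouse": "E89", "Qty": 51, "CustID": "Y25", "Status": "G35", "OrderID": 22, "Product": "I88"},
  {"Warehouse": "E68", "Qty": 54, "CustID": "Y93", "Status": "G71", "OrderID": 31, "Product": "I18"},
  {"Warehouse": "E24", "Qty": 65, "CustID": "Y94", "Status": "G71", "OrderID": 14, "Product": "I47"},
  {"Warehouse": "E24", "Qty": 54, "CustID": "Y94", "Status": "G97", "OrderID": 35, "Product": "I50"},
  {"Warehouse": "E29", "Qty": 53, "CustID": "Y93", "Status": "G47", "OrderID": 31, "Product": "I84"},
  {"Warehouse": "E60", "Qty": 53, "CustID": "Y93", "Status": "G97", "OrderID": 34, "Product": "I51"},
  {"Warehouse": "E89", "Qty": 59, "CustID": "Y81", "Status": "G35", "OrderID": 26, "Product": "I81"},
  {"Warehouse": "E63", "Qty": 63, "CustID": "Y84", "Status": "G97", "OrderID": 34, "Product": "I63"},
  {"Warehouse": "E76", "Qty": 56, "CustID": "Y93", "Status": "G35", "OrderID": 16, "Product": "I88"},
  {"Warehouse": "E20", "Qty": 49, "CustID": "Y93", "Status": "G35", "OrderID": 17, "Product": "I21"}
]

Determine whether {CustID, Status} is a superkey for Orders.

Two distinct rows share (CustID=Y93, Status=G35), so {CustID, Status} does not determine every attribute — not a superkey.

No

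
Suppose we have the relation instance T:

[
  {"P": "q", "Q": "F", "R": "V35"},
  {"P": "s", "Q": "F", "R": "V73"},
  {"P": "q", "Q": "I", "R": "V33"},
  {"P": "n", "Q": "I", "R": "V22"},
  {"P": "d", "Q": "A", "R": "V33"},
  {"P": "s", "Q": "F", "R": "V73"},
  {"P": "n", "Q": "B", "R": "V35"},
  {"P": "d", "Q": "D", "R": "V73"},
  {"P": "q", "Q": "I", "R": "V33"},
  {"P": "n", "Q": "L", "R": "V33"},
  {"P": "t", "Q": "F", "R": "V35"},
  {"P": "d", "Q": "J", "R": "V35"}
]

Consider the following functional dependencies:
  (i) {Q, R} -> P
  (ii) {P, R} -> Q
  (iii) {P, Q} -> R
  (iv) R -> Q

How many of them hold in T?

(i) {Q, R} -> P: (Q=F, R=V35): 2 rows → P takes values {q, t} — violation — fails.
(ii) {P, R} -> Q: every LHS value maps to a single RHS value — holds.
(iii) {P, Q} -> R: every LHS value maps to a single RHS value — holds.
(iv) R -> Q: R=V35: 4 rows → Q takes values {F, B, J} — violation; R=V73: 3 rows → Q takes values {F, D} — violation; R=V33: 4 rows → Q takes values {I, A, L} — violation — fails.
2 of the 4 dependencies hold.

2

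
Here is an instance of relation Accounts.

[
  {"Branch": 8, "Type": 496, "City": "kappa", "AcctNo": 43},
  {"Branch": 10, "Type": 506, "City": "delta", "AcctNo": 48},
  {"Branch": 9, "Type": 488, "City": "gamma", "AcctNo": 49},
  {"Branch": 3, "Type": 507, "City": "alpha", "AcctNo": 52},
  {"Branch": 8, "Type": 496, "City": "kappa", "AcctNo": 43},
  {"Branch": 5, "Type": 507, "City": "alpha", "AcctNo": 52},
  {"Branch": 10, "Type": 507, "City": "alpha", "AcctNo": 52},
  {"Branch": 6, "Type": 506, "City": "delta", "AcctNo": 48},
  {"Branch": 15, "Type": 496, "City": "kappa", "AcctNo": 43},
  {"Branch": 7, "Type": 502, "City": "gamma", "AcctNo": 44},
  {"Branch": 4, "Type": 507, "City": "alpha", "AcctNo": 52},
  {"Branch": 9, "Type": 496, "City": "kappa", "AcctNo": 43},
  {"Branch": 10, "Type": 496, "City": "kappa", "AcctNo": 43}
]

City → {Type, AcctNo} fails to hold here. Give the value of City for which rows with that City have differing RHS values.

City=kappa: 5 rows → {Type,AcctNo} = (496, 43), (496, 43), (496, 43), (496, 43), (496, 43) ✓
City=delta: 2 rows → {Type,AcctNo} = (506, 48), (506, 48) ✓
City=gamma: 2 rows → {Type,AcctNo} takes values {(488, 49), (502, 44)} — violation
City=alpha: 4 rows → {Type,AcctNo} = (507, 52), (507, 52), (507, 52), (507, 52) ✓
The only City value with inconsistent RHS is City=gamma.

gamma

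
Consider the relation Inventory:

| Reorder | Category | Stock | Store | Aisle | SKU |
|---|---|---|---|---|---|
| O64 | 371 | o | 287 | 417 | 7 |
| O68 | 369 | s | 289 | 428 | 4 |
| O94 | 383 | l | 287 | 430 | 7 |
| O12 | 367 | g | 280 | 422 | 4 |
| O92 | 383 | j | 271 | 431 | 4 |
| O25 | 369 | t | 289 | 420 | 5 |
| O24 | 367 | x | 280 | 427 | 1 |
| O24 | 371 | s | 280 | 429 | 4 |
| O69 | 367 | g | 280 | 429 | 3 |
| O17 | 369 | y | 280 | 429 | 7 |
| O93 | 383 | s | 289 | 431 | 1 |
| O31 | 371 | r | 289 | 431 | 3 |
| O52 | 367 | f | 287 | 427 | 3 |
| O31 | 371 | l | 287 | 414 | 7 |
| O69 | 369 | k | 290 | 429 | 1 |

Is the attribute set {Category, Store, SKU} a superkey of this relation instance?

No

Two distinct rows share (Category=371, Store=287, SKU=7), so {Category, Store, SKU} does not determine every attribute — not a superkey.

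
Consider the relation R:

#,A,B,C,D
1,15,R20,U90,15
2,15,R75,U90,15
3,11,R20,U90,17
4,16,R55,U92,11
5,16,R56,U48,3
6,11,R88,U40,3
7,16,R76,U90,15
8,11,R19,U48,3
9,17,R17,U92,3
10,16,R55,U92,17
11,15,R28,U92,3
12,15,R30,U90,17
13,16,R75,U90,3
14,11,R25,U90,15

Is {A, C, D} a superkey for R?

No

Rows 1 and 2 have the same {A, C, D} value (A=15, C=U90, D=15) but are distinct tuples, so {A, C, D} does not determine every attribute — not a superkey.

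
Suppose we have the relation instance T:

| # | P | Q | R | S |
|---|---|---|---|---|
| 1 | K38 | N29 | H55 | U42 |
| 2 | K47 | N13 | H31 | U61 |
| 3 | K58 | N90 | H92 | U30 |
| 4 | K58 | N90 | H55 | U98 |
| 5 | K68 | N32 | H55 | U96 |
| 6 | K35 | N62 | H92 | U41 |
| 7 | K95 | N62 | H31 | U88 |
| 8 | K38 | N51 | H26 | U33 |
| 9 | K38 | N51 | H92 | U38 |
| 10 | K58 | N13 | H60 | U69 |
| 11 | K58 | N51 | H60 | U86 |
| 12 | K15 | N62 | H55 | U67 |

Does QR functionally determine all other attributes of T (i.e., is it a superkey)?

All 12 rows have distinct QR values, so QR → (all attributes) holds and QR is a superkey.

Yes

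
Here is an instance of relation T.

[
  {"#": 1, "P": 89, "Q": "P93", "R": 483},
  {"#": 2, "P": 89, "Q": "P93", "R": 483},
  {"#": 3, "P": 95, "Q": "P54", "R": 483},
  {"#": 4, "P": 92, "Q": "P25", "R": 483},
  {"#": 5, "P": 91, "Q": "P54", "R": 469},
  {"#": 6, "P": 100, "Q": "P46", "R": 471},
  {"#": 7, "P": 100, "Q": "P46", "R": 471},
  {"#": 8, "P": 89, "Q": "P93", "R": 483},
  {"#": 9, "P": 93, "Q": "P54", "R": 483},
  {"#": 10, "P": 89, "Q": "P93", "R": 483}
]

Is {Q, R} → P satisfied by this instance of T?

(Q=P93, R=483): rows 1, 2, 8, 10 → P = 89, 89, 89, 89 ✓
(Q=P54, R=483): rows 3, 9 → P takes values {95, 93} — violation
(Q=P25, R=483): row 4 → P = 92 ✓
(Q=P54, R=469): row 5 → P = 91 ✓
(Q=P46, R=471): rows 6, 7 → P = 100, 100 ✓
Two rows agree on {Q, R} but differ on P, so {Q, R} → P does not hold.

No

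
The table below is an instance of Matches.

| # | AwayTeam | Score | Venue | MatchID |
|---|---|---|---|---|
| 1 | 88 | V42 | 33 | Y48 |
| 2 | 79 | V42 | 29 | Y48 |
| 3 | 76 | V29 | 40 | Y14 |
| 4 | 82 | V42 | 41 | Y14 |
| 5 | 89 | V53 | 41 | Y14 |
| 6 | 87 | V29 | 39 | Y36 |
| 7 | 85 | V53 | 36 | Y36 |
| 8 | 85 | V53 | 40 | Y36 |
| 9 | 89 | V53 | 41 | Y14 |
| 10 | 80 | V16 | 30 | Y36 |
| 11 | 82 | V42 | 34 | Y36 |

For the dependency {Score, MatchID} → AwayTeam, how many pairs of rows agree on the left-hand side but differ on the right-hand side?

1

(Score=V42, MatchID=Y48): violating pairs (1,2) — 1 pair.
(Score=V53, MatchID=Y14): all 2 rows agree on AwayTeam — 0 pairs.
(Score=V53, MatchID=Y36): all 2 rows agree on AwayTeam — 0 pairs.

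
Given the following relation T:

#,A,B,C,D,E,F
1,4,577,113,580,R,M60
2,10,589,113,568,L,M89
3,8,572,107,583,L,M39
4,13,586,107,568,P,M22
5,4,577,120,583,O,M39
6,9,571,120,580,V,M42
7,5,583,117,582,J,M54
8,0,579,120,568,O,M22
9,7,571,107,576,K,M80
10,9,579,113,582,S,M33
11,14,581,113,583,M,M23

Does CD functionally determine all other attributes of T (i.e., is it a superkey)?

All 11 rows have distinct CD values, so CD → (all attributes) holds and CD is a superkey.

Yes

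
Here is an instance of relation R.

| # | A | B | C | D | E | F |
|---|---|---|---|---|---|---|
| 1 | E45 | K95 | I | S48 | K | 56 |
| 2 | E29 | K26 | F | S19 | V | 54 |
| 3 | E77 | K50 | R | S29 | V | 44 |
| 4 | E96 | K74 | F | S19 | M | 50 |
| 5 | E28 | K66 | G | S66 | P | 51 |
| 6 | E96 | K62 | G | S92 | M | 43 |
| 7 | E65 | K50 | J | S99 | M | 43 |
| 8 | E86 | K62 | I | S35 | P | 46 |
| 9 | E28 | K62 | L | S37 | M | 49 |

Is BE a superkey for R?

No

Rows 6 and 9 have the same BE value (B=K62, E=M) but are distinct tuples, so BE does not determine every attribute — not a superkey.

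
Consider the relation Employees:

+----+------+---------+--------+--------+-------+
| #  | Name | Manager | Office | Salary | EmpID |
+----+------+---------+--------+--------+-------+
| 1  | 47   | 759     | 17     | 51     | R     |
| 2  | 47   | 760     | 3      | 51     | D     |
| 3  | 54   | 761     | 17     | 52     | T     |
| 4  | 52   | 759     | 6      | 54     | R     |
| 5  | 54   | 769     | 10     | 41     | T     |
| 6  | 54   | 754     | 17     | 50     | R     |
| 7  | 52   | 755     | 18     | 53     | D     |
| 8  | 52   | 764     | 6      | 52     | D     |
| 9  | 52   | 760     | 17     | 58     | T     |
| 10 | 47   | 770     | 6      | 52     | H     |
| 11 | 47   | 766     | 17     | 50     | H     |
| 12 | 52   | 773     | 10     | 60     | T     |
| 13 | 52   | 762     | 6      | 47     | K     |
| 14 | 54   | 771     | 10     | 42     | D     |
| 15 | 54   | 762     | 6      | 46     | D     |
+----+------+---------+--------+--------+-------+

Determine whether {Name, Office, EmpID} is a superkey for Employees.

Yes

All 15 rows have distinct {Name, Office, EmpID} values, so {Name, Office, EmpID} → (all attributes) holds and {Name, Office, EmpID} is a superkey.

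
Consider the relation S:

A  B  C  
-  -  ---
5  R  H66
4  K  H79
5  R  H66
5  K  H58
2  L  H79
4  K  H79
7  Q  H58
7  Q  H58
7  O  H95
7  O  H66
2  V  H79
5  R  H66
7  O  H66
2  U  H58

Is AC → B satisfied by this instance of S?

(A=5, C=H66): 3 rows → B = R, R, R ✓
(A=4, C=H79): 2 rows → B = K, K ✓
(A=5, C=H58): 1 row → B = K ✓
(A=2, C=H79): 2 rows → B takes values {L, V} — violation
(A=7, C=H58): 2 rows → B = Q, Q ✓
(A=7, C=H95): 1 row → B = O ✓
(A=7, C=H66): 2 rows → B = O, O ✓
(A=2, C=H58): 1 row → B = U ✓
Two rows agree on AC but differ on B, so AC → B does not hold.

No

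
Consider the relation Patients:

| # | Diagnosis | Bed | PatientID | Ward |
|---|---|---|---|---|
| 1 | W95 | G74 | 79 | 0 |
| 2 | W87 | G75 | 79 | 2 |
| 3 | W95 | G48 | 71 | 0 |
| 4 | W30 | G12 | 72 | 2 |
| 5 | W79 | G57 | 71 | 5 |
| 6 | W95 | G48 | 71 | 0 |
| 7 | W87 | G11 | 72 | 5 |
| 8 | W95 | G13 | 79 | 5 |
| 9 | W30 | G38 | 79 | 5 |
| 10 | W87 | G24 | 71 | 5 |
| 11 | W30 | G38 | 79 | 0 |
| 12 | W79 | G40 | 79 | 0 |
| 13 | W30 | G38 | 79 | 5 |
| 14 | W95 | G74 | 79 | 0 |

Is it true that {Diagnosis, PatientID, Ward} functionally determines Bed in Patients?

Yes

(Diagnosis=W95, PatientID=79, Ward=0): rows 1, 14 → Bed = G74, G74 ✓
(Diagnosis=W87, PatientID=79, Ward=2): row 2 → Bed = G75 ✓
(Diagnosis=W95, PatientID=71, Ward=0): rows 3, 6 → Bed = G48, G48 ✓
(Diagnosis=W30, PatientID=72, Ward=2): row 4 → Bed = G12 ✓
(Diagnosis=W79, PatientID=71, Ward=5): row 5 → Bed = G57 ✓
(Diagnosis=W87, PatientID=72, Ward=5): row 7 → Bed = G11 ✓
(Diagnosis=W95, PatientID=79, Ward=5): row 8 → Bed = G13 ✓
(Diagnosis=W30, PatientID=79, Ward=5): rows 9, 13 → Bed = G38, G38 ✓
(Diagnosis=W87, PatientID=71, Ward=5): row 10 → Bed = G24 ✓
(Diagnosis=W30, PatientID=79, Ward=0): row 11 → Bed = G38 ✓
(Diagnosis=W79, PatientID=79, Ward=0): row 12 → Bed = G40 ✓
Every {Diagnosis, PatientID, Ward} value is associated with a single Bed value, so {Diagnosis, PatientID, Ward} → Bed holds.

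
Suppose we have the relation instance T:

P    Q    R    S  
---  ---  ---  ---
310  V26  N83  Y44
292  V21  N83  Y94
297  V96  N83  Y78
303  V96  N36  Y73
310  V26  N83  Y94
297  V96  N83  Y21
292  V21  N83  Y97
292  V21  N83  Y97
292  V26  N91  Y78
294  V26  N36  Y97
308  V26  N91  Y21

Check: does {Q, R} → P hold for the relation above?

No

(Q=V26, R=N83): 2 rows → P = 310, 310 ✓
(Q=V21, R=N83): 3 rows → P = 292, 292, 292 ✓
(Q=V96, R=N83): 2 rows → P = 297, 297 ✓
(Q=V96, R=N36): 1 row → P = 303 ✓
(Q=V26, R=N91): 2 rows → P takes values {292, 308} — violation
(Q=V26, R=N36): 1 row → P = 294 ✓
Two rows agree on {Q, R} but differ on P, so {Q, R} → P does not hold.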